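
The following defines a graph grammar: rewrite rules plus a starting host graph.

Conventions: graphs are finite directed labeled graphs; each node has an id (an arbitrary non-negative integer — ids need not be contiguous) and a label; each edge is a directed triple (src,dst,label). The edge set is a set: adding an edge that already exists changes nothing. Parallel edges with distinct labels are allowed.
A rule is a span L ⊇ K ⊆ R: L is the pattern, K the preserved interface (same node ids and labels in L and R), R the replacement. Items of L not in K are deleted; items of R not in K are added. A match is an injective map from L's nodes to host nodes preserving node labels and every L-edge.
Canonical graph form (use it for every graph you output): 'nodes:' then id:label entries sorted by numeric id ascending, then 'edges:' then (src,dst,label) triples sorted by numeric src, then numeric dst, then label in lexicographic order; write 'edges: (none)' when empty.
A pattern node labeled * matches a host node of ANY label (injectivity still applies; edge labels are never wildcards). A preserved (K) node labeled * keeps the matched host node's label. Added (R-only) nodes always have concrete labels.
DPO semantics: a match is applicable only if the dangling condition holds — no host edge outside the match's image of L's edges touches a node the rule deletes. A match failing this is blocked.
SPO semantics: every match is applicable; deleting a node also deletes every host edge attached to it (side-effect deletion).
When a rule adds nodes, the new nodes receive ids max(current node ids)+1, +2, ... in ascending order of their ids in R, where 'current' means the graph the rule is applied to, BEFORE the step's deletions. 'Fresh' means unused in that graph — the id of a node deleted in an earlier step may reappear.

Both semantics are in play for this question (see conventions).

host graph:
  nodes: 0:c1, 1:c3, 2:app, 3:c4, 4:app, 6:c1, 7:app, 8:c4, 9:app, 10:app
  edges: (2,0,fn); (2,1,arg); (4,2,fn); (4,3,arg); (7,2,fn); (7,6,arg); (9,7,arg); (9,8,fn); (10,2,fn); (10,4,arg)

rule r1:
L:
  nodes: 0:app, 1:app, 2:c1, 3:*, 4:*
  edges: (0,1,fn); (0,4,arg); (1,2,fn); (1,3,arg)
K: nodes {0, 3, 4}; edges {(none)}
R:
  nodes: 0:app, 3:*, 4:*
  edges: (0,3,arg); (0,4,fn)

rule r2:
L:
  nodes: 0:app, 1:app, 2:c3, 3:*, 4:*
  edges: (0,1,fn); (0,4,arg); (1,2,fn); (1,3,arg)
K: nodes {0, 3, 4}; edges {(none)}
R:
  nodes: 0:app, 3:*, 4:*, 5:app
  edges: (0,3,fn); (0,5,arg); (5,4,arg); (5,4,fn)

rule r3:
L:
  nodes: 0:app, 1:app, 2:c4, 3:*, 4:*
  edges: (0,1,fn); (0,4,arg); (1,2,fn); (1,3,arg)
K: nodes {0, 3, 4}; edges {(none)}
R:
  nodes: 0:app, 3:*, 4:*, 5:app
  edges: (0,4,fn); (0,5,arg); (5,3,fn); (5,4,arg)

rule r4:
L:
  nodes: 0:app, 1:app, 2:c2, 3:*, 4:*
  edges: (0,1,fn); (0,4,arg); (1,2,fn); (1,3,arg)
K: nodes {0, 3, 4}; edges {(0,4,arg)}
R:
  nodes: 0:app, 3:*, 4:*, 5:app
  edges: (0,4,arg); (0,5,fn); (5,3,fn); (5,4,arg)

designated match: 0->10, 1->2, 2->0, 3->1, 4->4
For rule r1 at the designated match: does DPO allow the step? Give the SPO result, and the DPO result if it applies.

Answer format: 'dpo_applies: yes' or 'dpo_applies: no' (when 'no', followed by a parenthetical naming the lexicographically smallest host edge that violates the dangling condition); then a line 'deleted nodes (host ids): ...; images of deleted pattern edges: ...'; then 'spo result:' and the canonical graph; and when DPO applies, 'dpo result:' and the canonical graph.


dpo_applies: no
(the rule deletes node 2, which keeps host edge (4,2,fn) outside the match image — the dangling condition fails, DPO blocks; SPO proceeds and side-deletes such edges)
deleted nodes (host ids): 0, 2; images of deleted pattern edges: (2,0,fn); (2,1,arg); (10,2,fn); (10,4,arg)
spo result:
nodes: 1:c3, 3:c4, 4:app, 6:c1, 7:app, 8:c4, 9:app, 10:app
edges: (4,3,arg); (7,6,arg); (9,7,arg); (9,8,fn); (10,1,arg); (10,4,fn)


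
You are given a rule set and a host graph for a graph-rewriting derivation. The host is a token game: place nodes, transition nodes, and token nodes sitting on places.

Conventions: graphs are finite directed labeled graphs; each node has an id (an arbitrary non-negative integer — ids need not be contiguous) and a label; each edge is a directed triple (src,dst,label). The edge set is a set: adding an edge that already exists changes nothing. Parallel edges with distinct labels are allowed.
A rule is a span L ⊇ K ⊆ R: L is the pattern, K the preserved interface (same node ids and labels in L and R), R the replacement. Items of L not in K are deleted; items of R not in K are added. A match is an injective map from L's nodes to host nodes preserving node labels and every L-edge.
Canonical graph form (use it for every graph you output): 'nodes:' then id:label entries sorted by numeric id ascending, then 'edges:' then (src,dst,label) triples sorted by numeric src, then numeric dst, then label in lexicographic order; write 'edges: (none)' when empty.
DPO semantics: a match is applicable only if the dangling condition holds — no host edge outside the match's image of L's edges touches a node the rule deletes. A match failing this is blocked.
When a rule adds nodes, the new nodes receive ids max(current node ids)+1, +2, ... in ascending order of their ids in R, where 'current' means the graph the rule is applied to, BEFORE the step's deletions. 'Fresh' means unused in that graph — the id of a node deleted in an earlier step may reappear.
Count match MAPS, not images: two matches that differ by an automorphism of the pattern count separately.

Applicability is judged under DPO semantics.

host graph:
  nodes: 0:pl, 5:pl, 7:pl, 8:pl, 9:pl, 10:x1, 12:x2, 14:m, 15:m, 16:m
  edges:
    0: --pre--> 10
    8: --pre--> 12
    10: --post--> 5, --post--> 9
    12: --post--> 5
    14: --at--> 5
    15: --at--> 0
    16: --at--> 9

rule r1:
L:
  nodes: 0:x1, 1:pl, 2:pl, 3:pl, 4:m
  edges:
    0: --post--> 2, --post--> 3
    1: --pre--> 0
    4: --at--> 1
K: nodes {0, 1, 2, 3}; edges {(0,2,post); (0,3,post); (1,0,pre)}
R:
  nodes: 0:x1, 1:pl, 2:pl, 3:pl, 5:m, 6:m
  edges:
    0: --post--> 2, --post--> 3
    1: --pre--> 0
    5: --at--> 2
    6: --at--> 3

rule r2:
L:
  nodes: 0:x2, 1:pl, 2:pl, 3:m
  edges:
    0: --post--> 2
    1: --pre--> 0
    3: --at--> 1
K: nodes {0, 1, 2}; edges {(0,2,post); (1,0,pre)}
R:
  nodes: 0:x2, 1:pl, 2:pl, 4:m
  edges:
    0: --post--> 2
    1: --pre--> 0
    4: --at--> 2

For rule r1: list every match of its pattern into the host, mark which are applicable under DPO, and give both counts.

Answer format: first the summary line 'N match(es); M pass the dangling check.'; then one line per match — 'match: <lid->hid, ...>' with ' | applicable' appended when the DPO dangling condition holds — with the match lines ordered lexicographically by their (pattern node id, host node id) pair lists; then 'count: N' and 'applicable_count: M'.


2 match(es); 2 pass the dangling check.
match: 0->10, 1->0, 2->5, 3->9, 4->15 | applicable
match: 0->10, 1->0, 2->9, 3->5, 4->15 | applicable
count: 2
applicable_count: 2


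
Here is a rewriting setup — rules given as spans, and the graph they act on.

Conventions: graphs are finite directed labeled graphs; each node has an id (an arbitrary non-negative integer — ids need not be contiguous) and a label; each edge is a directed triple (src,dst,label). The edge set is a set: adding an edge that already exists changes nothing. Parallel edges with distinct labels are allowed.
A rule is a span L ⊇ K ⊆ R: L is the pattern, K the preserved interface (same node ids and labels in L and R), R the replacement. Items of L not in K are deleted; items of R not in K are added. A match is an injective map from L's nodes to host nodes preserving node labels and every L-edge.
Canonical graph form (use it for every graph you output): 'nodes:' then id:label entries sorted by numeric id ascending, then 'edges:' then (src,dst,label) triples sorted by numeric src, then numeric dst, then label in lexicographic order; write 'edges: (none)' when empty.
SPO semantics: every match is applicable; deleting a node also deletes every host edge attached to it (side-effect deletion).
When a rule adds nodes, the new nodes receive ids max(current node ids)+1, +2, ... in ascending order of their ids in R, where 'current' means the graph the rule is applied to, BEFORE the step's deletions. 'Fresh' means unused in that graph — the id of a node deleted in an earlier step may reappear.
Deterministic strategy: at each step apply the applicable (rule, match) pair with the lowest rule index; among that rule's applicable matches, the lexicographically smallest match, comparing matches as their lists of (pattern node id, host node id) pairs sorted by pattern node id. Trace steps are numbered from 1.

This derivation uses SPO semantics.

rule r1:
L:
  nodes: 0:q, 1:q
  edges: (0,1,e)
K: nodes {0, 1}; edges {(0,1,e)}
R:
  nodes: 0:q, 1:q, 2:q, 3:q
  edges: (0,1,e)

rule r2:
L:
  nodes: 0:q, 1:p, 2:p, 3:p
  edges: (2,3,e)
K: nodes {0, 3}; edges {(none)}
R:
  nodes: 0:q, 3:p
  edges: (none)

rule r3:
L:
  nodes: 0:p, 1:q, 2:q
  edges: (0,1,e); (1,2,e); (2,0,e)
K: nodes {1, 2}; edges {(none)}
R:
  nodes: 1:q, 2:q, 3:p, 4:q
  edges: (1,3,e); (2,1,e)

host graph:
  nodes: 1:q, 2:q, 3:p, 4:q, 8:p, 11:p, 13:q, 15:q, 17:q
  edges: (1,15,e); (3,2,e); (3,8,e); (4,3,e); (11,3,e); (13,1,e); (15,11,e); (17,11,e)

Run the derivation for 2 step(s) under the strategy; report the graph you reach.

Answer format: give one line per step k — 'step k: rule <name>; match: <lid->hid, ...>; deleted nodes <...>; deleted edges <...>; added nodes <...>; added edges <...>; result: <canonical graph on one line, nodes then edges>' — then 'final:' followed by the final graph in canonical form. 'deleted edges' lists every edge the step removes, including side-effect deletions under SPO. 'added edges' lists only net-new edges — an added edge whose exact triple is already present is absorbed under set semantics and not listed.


step 1: rule r1; match: 0->1, 1->15; deleted nodes (none); deleted edges (none); added nodes 18, 19; added edges (none); result: nodes: 1:q, 2:q, 3:p, 4:q, 8:p, 11:p, 13:q, 15:q, 17:q, 18:q, 19:q edges: (1,15,e); (3,2,e); (3,8,e); (4,3,e); (11,3,e); (13,1,e); (15,11,e); (17,11,e)
step 2: rule r1; match: 0->1, 1->15; deleted nodes (none); deleted edges (none); added nodes 20, 21; added edges (none); result: nodes: 1:q, 2:q, 3:p, 4:q, 8:p, 11:p, 13:q, 15:q, 17:q, 18:q, 19:q, 20:q, 21:q edges: (1,15,e); (3,2,e); (3,8,e); (4,3,e); (11,3,e); (13,1,e); (15,11,e); (17,11,e)
final:
nodes: 1:q, 2:q, 3:p, 4:q, 8:p, 11:p, 13:q, 15:q, 17:q, 18:q, 19:q, 20:q, 21:q
edges: (1,15,e); (3,2,e); (3,8,e); (4,3,e); (11,3,e); (13,1,e); (15,11,e); (17,11,e)


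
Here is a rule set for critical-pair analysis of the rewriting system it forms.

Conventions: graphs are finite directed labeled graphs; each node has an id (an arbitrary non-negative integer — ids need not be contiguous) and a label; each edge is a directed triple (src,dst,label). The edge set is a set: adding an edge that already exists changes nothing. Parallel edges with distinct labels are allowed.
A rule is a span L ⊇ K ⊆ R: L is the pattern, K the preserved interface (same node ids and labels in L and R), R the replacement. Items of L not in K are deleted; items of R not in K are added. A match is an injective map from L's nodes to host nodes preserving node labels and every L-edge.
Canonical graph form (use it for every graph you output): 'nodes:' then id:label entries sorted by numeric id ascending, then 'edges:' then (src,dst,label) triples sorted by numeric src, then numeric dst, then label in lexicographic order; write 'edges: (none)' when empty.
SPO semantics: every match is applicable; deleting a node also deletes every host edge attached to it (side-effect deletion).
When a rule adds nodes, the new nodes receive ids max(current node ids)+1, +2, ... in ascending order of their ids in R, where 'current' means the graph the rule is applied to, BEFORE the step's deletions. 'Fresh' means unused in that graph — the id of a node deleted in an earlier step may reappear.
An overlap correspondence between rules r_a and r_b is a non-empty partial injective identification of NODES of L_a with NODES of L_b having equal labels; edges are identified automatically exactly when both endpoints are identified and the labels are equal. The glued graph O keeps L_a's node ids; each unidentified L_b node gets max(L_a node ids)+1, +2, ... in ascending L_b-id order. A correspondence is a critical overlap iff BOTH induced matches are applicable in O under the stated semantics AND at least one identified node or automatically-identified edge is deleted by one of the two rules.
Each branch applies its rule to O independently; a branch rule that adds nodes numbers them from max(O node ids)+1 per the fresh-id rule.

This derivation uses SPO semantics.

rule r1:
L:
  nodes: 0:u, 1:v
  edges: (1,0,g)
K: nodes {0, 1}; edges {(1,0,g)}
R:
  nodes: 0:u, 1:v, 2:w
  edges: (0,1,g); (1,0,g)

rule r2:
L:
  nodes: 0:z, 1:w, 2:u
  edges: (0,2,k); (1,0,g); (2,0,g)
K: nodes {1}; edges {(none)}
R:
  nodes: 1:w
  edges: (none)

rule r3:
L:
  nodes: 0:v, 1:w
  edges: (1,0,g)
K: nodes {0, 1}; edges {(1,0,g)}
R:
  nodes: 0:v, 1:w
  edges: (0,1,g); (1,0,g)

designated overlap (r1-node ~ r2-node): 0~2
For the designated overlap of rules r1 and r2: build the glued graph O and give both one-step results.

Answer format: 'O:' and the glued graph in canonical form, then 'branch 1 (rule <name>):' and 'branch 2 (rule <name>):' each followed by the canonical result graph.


O:
nodes: 0:u, 1:v, 2:z, 3:w
edges: (0,2,g); (1,0,g); (2,0,k); (3,2,g)
branch 1 (rule r1):
nodes: 0:u, 1:v, 2:z, 3:w, 4:w
edges: (0,1,g); (0,2,g); (1,0,g); (2,0,k); (3,2,g)
branch 2 (rule r2):
nodes: 1:v, 3:w
edges: (none)


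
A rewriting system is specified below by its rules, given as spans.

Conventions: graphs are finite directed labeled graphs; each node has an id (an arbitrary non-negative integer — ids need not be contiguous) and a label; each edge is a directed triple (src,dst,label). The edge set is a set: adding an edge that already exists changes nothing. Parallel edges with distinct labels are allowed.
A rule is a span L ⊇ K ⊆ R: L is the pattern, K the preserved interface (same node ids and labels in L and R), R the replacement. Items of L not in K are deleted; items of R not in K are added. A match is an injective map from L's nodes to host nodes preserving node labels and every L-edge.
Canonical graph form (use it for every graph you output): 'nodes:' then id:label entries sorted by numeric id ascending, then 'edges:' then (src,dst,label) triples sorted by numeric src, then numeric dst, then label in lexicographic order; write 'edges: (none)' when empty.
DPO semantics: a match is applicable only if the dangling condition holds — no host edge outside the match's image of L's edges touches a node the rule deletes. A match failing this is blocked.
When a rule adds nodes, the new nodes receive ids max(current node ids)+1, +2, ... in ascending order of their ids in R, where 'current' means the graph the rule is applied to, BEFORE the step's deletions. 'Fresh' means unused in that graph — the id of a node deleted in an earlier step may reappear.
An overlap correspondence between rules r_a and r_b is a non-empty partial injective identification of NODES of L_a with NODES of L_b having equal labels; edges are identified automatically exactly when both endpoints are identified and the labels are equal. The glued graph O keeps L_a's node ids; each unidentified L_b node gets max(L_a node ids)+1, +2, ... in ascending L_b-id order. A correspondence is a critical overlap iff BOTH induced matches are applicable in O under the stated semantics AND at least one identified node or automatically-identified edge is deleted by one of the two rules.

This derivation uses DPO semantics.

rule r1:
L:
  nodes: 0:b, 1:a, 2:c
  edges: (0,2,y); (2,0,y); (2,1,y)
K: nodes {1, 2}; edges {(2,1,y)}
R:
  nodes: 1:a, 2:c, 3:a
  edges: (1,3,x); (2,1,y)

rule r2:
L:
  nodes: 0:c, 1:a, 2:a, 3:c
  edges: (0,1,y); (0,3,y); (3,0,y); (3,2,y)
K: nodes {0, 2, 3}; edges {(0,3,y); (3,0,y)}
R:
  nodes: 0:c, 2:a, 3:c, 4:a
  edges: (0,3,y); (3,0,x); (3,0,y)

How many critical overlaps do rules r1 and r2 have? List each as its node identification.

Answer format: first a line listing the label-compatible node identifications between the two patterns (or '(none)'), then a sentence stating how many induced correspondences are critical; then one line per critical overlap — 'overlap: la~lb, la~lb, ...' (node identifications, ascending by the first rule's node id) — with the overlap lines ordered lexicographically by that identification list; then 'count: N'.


label-compatible node identifications between L(r1) and L(r2): 1~1, 1~2, 2~0, 2~3
2 of the induced correspondences are critical overlaps of r1 and r2.
overlap: 1~1, 2~0
overlap: 1~2, 2~3
count: 2


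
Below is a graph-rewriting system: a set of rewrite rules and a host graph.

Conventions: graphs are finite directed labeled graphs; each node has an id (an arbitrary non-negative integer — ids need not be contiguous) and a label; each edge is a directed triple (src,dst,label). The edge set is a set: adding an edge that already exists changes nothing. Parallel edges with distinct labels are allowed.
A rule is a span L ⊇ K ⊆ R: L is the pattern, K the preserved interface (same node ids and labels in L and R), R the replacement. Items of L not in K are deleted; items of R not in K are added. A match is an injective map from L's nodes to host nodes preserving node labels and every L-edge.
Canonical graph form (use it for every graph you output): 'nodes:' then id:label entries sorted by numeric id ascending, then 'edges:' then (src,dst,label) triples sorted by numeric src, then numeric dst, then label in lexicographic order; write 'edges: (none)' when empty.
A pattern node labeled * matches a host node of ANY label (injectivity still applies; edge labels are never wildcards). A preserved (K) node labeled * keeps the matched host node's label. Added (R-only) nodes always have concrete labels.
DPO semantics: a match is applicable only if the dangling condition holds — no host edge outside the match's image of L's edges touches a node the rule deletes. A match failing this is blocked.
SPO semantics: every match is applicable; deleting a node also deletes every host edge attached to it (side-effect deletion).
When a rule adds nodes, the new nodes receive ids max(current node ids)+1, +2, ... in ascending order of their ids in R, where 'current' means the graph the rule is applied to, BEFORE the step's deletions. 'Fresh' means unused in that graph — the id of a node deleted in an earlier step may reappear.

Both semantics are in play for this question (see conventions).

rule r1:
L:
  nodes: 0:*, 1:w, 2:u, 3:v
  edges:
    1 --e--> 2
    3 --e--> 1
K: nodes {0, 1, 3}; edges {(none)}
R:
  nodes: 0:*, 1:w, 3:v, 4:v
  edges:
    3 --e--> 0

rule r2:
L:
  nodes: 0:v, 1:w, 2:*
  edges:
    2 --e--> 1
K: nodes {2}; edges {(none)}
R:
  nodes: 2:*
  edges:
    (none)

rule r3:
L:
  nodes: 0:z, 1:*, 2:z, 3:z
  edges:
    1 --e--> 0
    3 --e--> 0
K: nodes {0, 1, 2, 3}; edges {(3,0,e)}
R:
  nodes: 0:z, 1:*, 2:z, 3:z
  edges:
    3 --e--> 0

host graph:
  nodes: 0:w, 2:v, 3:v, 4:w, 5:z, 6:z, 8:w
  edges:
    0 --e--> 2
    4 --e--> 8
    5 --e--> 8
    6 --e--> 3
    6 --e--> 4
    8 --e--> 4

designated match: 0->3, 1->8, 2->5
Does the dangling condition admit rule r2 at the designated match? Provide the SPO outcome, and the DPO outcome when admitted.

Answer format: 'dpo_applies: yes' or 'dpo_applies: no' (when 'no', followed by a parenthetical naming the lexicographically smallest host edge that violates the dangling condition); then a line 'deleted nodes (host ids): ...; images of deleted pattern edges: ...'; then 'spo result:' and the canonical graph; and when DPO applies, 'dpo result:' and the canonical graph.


dpo_applies: no
(the rule deletes node 8, which keeps host edge (4,8,e) outside the match image — the dangling condition fails, DPO blocks; SPO proceeds and side-deletes such edges)
deleted nodes (host ids): 3, 8; images of deleted pattern edges: (5,8,e)
spo result:
nodes: 0:w, 2:v, 4:w, 5:z, 6:z
edges: (0,2,e); (6,4,e)


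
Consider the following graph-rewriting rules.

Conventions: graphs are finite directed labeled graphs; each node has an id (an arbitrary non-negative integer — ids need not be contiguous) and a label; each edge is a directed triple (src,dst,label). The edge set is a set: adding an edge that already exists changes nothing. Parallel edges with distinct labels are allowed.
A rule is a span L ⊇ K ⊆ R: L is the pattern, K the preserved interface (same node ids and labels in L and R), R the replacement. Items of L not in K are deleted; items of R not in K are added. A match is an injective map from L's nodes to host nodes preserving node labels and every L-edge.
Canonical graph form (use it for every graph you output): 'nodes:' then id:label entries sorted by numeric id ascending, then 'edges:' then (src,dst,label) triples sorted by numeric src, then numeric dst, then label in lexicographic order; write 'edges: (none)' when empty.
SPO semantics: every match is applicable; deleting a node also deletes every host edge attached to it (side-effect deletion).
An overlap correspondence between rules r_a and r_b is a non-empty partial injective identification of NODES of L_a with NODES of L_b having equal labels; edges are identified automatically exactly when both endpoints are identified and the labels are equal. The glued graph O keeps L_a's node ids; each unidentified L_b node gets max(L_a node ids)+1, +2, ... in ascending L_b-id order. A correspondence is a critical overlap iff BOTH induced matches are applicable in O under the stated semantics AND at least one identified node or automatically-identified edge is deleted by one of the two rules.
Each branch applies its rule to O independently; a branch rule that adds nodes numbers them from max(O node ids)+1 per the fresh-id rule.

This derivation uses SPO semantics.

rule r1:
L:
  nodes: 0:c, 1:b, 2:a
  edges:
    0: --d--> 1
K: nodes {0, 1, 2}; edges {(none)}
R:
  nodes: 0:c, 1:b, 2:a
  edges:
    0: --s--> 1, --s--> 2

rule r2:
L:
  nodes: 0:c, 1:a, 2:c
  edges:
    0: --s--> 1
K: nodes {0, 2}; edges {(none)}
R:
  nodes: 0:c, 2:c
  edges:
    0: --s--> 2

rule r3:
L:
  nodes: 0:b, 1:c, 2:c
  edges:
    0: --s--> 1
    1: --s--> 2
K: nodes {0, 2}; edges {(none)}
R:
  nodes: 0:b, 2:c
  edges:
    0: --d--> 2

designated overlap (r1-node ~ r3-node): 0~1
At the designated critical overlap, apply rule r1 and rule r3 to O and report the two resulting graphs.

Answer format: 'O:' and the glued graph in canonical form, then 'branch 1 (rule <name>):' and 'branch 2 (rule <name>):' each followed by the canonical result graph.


O:
nodes: 0:c, 1:b, 2:a, 3:b, 4:c
edges: (0,1,d); (0,4,s); (3,0,s)
branch 1 (rule r1):
nodes: 0:c, 1:b, 2:a, 3:b, 4:c
edges: (0,1,s); (0,2,s); (0,4,s); (3,0,s)
branch 2 (rule r3):
nodes: 1:b, 2:a, 3:b, 4:c
edges: (3,4,d)


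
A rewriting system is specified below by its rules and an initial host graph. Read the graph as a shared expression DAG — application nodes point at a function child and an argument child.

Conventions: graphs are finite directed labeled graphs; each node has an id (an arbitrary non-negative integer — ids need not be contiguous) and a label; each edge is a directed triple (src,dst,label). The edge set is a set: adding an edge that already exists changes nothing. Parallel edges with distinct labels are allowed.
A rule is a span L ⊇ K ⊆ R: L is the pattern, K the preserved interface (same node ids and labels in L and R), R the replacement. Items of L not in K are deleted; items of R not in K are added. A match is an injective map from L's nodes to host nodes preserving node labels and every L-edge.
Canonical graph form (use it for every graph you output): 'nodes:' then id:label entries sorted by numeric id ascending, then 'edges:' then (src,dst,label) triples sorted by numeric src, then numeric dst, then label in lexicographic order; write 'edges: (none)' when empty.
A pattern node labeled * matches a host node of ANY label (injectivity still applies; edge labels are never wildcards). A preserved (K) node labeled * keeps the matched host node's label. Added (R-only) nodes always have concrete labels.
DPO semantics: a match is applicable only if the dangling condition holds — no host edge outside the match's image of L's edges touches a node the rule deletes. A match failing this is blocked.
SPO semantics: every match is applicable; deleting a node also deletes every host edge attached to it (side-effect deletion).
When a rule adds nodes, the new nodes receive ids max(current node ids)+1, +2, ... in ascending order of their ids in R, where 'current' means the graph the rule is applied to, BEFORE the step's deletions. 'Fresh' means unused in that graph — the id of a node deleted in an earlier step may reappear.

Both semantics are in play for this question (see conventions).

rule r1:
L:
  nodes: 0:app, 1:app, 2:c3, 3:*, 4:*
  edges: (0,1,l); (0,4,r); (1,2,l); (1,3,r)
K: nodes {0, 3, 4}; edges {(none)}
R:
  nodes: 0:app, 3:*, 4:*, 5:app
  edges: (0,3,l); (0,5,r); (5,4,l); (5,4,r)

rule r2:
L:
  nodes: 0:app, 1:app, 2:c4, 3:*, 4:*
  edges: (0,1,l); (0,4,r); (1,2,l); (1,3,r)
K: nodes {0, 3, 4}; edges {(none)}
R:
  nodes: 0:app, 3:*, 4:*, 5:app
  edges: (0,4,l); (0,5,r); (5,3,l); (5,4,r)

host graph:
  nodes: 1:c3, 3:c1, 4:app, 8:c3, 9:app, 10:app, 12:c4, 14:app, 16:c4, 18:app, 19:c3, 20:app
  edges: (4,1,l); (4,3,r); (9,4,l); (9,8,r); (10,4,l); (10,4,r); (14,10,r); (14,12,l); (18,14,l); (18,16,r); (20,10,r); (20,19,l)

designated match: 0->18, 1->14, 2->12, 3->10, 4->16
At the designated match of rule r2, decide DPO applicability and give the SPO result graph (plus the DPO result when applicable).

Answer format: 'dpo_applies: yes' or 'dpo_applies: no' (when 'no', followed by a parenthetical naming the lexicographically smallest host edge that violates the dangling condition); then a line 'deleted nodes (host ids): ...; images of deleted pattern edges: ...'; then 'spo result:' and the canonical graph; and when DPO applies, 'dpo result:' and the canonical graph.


dpo_applies: yes
deleted nodes (host ids): 12, 14; images of deleted pattern edges: (14,10,r); (14,12,l); (18,14,l); (18,16,r)
spo result:
nodes: 1:c3, 3:c1, 4:app, 8:c3, 9:app, 10:app, 16:c4, 18:app, 19:c3, 20:app, 21:app
edges: (4,1,l); (4,3,r); (9,4,l); (9,8,r); (10,4,l); (10,4,r); (18,16,l); (18,21,r); (20,10,r); (20,19,l); (21,10,l); (21,16,r)
dpo result:
nodes: 1:c3, 3:c1, 4:app, 8:c3, 9:app, 10:app, 16:c4, 18:app, 19:c3, 20:app, 21:app
edges: (4,1,l); (4,3,r); (9,4,l); (9,8,r); (10,4,l); (10,4,r); (18,16,l); (18,21,r); (20,10,r); (20,19,l); (21,10,l); (21,16,r)


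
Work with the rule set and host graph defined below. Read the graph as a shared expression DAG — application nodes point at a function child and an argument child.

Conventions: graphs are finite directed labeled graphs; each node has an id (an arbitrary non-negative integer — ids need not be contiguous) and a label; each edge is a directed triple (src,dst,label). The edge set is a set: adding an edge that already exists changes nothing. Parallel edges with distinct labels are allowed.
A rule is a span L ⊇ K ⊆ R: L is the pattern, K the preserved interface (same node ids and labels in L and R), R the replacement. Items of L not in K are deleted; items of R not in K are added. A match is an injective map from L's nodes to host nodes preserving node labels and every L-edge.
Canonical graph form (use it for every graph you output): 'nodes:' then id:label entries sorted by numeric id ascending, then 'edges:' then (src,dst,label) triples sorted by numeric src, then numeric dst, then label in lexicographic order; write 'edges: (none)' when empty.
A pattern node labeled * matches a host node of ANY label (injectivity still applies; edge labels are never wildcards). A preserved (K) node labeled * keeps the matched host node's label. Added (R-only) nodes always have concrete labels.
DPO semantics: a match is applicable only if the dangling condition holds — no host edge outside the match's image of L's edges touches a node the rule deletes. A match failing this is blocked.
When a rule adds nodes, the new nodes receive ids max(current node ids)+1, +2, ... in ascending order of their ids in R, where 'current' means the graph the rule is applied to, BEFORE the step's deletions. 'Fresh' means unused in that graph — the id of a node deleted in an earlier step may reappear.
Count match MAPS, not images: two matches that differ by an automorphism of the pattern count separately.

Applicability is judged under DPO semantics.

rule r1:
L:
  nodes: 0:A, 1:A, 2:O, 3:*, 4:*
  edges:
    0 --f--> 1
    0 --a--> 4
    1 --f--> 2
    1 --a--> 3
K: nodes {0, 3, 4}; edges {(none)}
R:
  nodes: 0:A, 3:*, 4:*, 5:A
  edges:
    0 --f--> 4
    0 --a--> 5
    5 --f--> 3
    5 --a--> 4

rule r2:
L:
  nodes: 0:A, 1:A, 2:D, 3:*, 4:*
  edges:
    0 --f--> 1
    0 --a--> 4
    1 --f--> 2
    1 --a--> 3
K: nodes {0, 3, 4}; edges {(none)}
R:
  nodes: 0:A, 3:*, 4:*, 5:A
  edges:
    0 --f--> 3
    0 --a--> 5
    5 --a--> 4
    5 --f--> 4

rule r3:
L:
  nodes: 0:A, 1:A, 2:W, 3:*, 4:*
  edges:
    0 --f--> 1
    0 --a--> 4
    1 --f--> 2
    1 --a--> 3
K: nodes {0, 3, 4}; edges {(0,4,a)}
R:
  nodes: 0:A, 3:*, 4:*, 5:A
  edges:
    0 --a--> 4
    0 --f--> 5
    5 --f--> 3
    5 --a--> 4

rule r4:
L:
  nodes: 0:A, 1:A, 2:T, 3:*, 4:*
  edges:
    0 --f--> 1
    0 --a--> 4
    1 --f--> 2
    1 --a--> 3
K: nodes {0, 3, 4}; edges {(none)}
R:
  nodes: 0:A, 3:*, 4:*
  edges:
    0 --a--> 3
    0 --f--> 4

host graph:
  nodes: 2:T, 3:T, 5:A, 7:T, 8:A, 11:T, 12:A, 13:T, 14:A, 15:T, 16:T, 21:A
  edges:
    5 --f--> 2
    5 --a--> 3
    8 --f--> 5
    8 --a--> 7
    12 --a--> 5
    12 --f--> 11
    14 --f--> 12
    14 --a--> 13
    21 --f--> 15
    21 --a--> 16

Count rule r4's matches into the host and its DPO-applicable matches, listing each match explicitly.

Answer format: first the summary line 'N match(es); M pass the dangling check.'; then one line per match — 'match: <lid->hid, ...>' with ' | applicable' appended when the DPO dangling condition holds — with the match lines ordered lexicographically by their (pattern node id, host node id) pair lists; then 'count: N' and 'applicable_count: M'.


2 match(es); 1 pass the dangling check.
match: 0->8, 1->5, 2->2, 3->3, 4->7
match: 0->14, 1->12, 2->11, 3->5, 4->13 | applicable
count: 2
applicable_count: 1


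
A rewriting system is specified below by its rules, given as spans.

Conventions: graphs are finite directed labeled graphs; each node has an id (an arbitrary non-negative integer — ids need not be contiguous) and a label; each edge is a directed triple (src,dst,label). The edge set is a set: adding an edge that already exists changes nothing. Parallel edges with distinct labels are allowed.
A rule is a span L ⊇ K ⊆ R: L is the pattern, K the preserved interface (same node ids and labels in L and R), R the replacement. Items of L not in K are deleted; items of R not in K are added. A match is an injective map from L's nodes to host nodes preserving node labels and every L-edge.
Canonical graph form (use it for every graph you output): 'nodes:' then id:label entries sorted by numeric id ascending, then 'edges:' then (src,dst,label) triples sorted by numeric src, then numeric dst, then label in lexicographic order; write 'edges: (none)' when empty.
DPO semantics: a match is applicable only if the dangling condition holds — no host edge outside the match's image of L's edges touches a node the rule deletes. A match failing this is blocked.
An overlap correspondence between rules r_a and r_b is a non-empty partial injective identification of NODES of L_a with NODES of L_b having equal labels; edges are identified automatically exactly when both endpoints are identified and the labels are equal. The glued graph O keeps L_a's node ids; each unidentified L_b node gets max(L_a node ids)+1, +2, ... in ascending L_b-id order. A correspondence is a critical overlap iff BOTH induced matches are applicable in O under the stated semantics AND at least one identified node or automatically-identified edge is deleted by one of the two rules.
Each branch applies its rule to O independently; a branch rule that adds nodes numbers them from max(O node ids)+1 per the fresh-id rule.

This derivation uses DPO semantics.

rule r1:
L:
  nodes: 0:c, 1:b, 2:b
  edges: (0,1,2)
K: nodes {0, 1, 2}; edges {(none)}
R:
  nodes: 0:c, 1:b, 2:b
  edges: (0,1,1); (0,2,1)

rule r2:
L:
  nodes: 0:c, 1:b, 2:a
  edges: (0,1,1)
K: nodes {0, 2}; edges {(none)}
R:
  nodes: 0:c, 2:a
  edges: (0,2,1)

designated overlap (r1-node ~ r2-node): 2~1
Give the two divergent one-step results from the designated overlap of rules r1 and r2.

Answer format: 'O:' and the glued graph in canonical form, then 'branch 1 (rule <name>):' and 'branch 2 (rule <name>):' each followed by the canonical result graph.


O:
nodes: 0:c, 1:b, 2:b, 3:c, 4:a
edges: (0,1,2); (3,2,1)
branch 1 (rule r1):
nodes: 0:c, 1:b, 2:b, 3:c, 4:a
edges: (0,1,1); (0,2,1); (3,2,1)
branch 2 (rule r2):
nodes: 0:c, 1:b, 3:c, 4:a
edges: (0,1,2); (3,4,1)


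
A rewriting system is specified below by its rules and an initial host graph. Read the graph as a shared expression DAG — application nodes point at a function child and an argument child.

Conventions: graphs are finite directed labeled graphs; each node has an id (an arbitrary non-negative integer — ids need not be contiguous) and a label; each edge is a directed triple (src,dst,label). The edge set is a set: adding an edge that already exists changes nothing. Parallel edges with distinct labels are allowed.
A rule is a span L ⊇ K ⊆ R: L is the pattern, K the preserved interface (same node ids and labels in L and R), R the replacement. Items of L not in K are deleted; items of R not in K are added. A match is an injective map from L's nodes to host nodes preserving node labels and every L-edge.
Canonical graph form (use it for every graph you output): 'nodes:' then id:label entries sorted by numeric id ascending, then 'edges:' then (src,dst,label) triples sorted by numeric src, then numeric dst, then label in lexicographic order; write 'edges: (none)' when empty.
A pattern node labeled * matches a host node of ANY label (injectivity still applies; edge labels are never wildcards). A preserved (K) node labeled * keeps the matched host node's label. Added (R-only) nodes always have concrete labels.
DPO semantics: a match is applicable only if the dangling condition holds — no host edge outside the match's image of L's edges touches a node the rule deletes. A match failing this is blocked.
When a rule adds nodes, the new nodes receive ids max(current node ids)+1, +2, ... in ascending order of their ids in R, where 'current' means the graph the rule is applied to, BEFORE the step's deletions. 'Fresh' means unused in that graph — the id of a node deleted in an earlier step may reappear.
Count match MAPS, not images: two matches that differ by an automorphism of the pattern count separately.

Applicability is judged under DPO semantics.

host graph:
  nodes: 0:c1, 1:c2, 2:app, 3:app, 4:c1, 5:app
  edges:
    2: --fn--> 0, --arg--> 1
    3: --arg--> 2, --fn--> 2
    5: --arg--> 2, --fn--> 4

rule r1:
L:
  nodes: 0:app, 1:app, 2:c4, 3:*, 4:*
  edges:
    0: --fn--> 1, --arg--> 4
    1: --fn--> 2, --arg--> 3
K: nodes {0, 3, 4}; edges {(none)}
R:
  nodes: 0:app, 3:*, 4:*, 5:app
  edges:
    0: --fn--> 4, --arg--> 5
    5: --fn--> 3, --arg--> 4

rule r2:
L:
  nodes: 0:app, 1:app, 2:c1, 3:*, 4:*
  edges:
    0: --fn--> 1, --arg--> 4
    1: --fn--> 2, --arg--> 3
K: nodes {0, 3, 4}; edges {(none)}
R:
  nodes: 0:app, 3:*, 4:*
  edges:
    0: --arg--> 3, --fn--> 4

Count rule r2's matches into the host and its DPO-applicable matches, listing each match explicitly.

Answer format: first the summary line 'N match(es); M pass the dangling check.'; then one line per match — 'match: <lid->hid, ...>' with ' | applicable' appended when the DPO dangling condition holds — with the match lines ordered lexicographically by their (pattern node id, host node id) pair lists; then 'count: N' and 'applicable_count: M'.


0 match(es); 0 pass the dangling check.
count: 0
applicable_count: 0


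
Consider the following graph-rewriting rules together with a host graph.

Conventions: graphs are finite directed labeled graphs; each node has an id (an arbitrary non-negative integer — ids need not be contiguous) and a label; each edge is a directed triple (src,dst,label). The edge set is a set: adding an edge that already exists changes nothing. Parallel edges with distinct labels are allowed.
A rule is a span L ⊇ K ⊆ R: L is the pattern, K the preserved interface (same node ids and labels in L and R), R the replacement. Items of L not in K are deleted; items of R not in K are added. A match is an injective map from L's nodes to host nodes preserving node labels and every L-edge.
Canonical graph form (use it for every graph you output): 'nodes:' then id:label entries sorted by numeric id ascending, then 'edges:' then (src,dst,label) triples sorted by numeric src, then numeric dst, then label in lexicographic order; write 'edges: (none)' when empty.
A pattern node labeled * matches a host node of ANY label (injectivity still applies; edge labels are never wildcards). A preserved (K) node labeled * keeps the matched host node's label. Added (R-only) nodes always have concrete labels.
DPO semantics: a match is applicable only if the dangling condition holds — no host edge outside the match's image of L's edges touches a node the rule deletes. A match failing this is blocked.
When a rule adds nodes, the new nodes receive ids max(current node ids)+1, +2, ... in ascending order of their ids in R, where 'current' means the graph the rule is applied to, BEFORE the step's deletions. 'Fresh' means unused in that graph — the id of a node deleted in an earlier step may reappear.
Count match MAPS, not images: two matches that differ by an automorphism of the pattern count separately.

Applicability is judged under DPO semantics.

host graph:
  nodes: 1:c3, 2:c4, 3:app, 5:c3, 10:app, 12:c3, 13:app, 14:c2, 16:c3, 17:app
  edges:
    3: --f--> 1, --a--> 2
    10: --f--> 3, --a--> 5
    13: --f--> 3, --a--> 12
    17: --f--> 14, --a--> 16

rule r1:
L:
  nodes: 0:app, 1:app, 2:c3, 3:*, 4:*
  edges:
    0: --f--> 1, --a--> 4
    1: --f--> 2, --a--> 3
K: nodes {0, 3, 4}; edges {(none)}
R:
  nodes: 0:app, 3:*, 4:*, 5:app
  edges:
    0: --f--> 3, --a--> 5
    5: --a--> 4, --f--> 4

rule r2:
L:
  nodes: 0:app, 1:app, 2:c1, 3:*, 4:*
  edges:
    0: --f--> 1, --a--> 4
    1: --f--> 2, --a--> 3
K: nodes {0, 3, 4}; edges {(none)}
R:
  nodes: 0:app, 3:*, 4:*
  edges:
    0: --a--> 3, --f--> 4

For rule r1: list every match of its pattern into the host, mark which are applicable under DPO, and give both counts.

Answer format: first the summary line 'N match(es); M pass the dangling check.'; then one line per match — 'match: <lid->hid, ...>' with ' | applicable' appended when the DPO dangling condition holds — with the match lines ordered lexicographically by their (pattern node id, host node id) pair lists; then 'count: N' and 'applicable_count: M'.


2 match(es); 0 pass the dangling check.
match: 0->10, 1->3, 2->1, 3->2, 4->5
match: 0->13, 1->3, 2->1, 3->2, 4->12
count: 2
applicable_count: 0


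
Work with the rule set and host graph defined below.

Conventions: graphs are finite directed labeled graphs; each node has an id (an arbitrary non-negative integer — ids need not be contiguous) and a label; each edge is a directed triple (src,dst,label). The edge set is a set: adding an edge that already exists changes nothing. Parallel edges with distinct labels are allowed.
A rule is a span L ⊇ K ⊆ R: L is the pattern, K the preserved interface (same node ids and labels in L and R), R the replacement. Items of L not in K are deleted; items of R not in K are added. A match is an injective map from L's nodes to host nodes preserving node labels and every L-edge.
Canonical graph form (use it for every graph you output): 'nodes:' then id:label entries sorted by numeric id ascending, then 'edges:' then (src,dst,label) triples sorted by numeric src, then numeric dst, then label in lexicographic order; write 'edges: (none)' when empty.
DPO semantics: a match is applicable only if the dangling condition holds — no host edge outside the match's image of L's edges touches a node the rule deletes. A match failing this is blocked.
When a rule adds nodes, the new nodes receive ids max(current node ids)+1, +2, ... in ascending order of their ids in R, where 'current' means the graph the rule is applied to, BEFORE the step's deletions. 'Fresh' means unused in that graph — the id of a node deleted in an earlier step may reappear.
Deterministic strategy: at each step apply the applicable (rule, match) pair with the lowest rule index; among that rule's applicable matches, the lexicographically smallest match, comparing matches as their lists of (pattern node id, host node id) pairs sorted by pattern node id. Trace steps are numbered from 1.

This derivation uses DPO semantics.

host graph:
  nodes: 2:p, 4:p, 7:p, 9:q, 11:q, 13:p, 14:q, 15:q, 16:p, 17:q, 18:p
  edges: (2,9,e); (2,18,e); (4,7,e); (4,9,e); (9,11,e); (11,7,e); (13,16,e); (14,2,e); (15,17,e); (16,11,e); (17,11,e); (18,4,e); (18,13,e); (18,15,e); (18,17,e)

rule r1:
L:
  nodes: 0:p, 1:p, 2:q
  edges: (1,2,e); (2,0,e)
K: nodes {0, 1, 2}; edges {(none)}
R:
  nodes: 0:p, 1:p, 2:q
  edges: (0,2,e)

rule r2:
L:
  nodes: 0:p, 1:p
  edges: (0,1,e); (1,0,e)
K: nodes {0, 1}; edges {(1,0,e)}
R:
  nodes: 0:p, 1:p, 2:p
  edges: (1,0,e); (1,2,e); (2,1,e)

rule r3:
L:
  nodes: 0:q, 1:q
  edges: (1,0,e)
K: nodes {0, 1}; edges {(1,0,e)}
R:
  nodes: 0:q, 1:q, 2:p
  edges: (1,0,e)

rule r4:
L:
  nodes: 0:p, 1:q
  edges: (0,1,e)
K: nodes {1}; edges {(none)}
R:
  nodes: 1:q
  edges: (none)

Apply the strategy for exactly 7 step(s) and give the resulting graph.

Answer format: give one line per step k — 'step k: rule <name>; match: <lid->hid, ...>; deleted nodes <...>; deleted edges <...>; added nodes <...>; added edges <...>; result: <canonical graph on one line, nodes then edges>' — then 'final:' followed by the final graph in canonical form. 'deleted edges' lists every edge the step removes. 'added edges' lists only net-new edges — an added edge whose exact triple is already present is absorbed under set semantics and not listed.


step 1: rule r1; match: 0->7, 1->16, 2->11; deleted nodes (none); deleted edges (11,7,e); (16,11,e); added nodes (none); added edges (7,11,e); result: nodes: 2:p, 4:p, 7:p, 9:q, 11:q, 13:p, 14:q, 15:q, 16:p, 17:q, 18:p edges: (2,9,e); (2,18,e); (4,7,e); (4,9,e); (7,11,e); (9,11,e); (13,16,e); (14,2,e); (15,17,e); (17,11,e); (18,4,e); (18,13,e); (18,15,e); (18,17,e)
step 2: rule r3; match: 0->11, 1->9; deleted nodes (none); deleted edges (none); added nodes 19; added edges (none); result: nodes: 2:p, 4:p, 7:p, 9:q, 11:q, 13:p, 14:q, 15:q, 16:p, 17:q, 18:p, 19:p edges: (2,9,e); (2,18,e); (4,7,e); (4,9,e); (7,11,e); (9,11,e); (13,16,e); (14,2,e); (15,17,e); (17,11,e); (18,4,e); (18,13,e); (18,15,e); (18,17,e)
step 3: rule r3; match: 0->11, 1->9; deleted nodes (none); deleted edges (none); added nodes 20; added edges (none); result: nodes: 2:p, 4:p, 7:p, 9:q, 11:q, 13:p, 14:q, 15:q, 16:p, 17:q, 18:p, 19:p, 20:p edges: (2,9,e); (2,18,e); (4,7,e); (4,9,e); (7,11,e); (9,11,e); (13,16,e); (14,2,e); (15,17,e); (17,11,e); (18,4,e); (18,13,e); (18,15,e); (18,17,e)
step 4: rule r3; match: 0->11, 1->9; deleted nodes (none); deleted edges (none); added nodes 21; added edges (none); result: nodes: 2:p, 4:p, 7:p, 9:q, 11:q, 13:p, 14:q, 15:q, 16:p, 17:q, 18:p, 19:p, 20:p, 21:p edges: (2,9,e); (2,18,e); (4,7,e); (4,9,e); (7,11,e); (9,11,e); (13,16,e); (14,2,e); (15,17,e); (17,11,e); (18,4,e); (18,13,e); (18,15,e); (18,17,e)
step 5: rule r3; match: 0->11, 1->9; deleted nodes (none); deleted edges (none); added nodes 22; added edges (none); result: nodes: 2:p, 4:p, 7:p, 9:q, 11:q, 13:p, 14:q, 15:q, 16:p, 17:q, 18:p, 19:p, 20:p, 21:p, 22:p edges: (2,9,e); (2,18,e); (4,7,e); (4,9,e); (7,11,e); (9,11,e); (13,16,e); (14,2,e); (15,17,e); (17,11,e); (18,4,e); (18,13,e); (18,15,e); (18,17,e)
step 6: rule r3; match: 0->11, 1->9; deleted nodes (none); deleted edges (none); added nodes 23; added edges (none); result: nodes: 2:p, 4:p, 7:p, 9:q, 11:q, 13:p, 14:q, 15:q, 16:p, 17:q, 18:p, 19:p, 20:p, 21:p, 22:p, 23:p edges: (2,9,e); (2,18,e); (4,7,e); (4,9,e); (7,11,e); (9,11,e); (13,16,e); (14,2,e); (15,17,e); (17,11,e); (18,4,e); (18,13,e); (18,15,e); (18,17,e)
step 7: rule r3; match: 0->11, 1->9; deleted nodes (none); deleted edges (none); added nodes 24; added edges (none); result: nodes: 2:p, 4:p, 7:p, 9:q, 11:q, 13:p, 14:q, 15:q, 16:p, 17:q, 18:p, 19:p, 20:p, 21:p, 22:p, 23:p, 24:p edges: (2,9,e); (2,18,e); (4,7,e); (4,9,e); (7,11,e); (9,11,e); (13,16,e); (14,2,e); (15,17,e); (17,11,e); (18,4,e); (18,13,e); (18,15,e); (18,17,e)
final:
nodes: 2:p, 4:p, 7:p, 9:q, 11:q, 13:p, 14:q, 15:q, 16:p, 17:q, 18:p, 19:p, 20:p, 21:p, 22:p, 23:p, 24:p
edges: (2,9,e); (2,18,e); (4,7,e); (4,9,e); (7,11,e); (9,11,e); (13,16,e); (14,2,e); (15,17,e); (17,11,e); (18,4,e); (18,13,e); (18,15,e); (18,17,e)
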